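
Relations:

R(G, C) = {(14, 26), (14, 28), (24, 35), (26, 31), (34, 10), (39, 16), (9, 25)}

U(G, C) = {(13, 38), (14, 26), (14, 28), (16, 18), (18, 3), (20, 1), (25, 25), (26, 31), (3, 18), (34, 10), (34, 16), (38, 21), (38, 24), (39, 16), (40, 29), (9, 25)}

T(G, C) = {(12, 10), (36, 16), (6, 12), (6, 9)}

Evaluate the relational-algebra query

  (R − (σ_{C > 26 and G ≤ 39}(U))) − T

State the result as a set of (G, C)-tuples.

{(14, 26), (24, 35), (34, 10), (39, 16), (9, 25)}

σ[C > 26 and G ≤ 39]: keep tuples satisfying C > 26 and G ≤ 39 → {(13, 38), (14, 28), (26, 31)}
Difference: {(14, 26), (14, 28), (24, 35), (26, 31), (34, 10), (39, 16), (9, 25)} with {(13, 38), (14, 28), (26, 31)} → {(14, 26), (24, 35), (34, 10), (39, 16), (9, 25)}
Difference: {(14, 26), (24, 35), (34, 10), (39, 16), (9, 25)} with {(12, 10), (36, 16), (6, 12), (6, 9)} → {(14, 26), (24, 35), (34, 10), (39, 16), (9, 25)}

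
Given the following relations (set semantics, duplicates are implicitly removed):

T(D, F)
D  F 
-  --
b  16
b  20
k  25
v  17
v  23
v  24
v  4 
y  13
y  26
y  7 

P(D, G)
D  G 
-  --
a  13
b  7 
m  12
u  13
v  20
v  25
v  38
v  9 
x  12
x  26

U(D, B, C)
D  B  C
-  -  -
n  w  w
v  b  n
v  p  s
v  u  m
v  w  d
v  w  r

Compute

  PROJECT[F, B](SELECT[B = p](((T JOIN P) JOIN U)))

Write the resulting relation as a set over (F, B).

T ⋈ P (natural join on D): {(b, 16, 7), (b, 20, 7), (v, 17, 20), (v, 17, 25), (v, 17, 38), (v, 17, 9), (v, 23, 20), (v, 23, 25), (v, 23, 38), (v, 23, 9), (v, 24, 20), (v, 24, 25), (v, 24, 38), (v, 24, 9), (v, 4, 20), (v, 4, 25), (v, 4, 38), (v, 4, 9)}
(T JOIN P) ⋈ U (natural join on D): {(v, 17, 20, b, n), (v, 17, 20, p, s), (v, 17, 20, u, m), (v, 17, 20, w, d), (v, 17, 20, w, r), (v, 17, 25, b, n), (v, 17, 25, p, s), (v, 17, 25, u, m), (v, 17, 25, w, d), (v, 17, 25, w, r), (v, 17, 38, b, n), (v, 17, 38, p, s), (v, 17, 38, u, m), (v, 17, 38, w, d), (v, 17, 38, w, r), (v, 17, 9, b, n), (v, 17, 9, p, s), (v, 17, 9, u, m), (v, 17, 9, w, d), (v, 17, 9, w, r), (v, 23, 20, b, n), (v, 23, 20, p, s), (v, 23, 20, u, m), (v, 23, 20, w, d), (v, 23, 20, w, r), (v, 23, 25, b, n), (v, 23, 25, p, s), (v, 23, 25, u, m), (v, 23, 25, w, d), (v, 23, 25, w, r), (v, 23, 38, b, n), (v, 23, 38, p, s), (v, 23, 38, u, m), (v, 23, 38, w, d), (v, 23, 38, w, r), (v, 23, 9, b, n), (v, 23, 9, p, s), (v, 23, 9, u, m), (v, 23, 9, w, d), (v, 23, 9, w, r), (v, 24, 20, b, n), (v, 24, 20, p, s), (v, 24, 20, u, m), (v, 24, 20, w, d), (v, 24, 20, w, r), (v, 24, 25, b, n), (v, 24, 25, p, s), (v, 24, 25, u, m), (v, 24, 25, w, d), (v, 24, 25, w, r), (v, 24, 38, b, n), (v, 24, 38, p, s), (v, 24, 38, u, m), (v, 24, 38, w, d), (v, 24, 38, w, r), (v, 24, 9, b, n), (v, 24, 9, p, s), (v, 24, 9, u, m), (v, 24, 9, w, d), (v, 24, 9, w, r), (v, 4, 20, b, n), (v, 4, 20, p, s), (v, 4, 20, u, m), (v, 4, 20, w, d), (v, 4, 20, w, r), (v, 4, 25, b, n), (v, 4, 25, p, s), (v, 4, 25, u, m), (v, 4, 25, w, d), (v, 4, 25, w, r), (v, 4, 38, b, n), (v, 4, 38, p, s), (v, 4, 38, u, m), (v, 4, 38, w, d), (v, 4, 38, w, r), (v, 4, 9, b, n), (v, 4, 9, p, s), (v, 4, 9, u, m), (v, 4, 9, w, d), (v, 4, 9, w, r)}
Apply σ_{B = p}; surviving tuples: {(v, 17, 20, p, s), (v, 17, 25, p, s), (v, 17, 38, p, s), (v, 17, 9, p, s), (v, 23, 20, p, s), (v, 23, 25, p, s), (v, 23, 38, p, s), (v, 23, 9, p, s), (v, 24, 20, p, s), (v, 24, 25, p, s), (v, 24, 38, p, s), (v, 24, 9, p, s), (v, 4, 20, p, s), (v, 4, 25, p, s), (v, 4, 38, p, s), (v, 4, 9, p, s)}
π[F, B]: project onto (F, B) (12 duplicate(s) eliminated) → {(17, p), (23, p), (24, p), (4, p)}

{(17, p), (23, p), (24, p), (4, p)}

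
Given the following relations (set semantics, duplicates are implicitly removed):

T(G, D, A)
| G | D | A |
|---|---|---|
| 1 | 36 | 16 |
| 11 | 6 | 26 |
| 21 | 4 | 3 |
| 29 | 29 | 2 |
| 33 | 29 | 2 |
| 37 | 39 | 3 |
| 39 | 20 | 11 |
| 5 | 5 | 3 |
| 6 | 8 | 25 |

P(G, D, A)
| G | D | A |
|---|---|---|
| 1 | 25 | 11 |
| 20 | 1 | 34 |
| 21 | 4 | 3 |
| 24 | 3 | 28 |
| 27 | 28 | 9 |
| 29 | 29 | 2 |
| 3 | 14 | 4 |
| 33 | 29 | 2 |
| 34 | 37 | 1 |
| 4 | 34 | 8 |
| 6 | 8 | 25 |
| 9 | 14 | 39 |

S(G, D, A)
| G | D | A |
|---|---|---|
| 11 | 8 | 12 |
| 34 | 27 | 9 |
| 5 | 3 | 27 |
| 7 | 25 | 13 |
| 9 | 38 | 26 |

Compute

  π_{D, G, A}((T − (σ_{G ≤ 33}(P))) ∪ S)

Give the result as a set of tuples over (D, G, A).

Selection G ≤ 33: {(1, 25, 11), (20, 1, 34), (21, 4, 3), (24, 3, 28), (27, 28, 9), (29, 29, 2), (3, 14, 4), (33, 29, 2), (4, 34, 8), (6, 8, 25), (9, 14, 39)}
Difference: {(1, 36, 16), (11, 6, 26), (21, 4, 3), (29, 29, 2), (33, 29, 2), (37, 39, 3), (39, 20, 11), (5, 5, 3), (6, 8, 25)} with {(1, 25, 11), (20, 1, 34), (21, 4, 3), (24, 3, 28), (27, 28, 9), (29, 29, 2), (3, 14, 4), (33, 29, 2), (4, 34, 8), (6, 8, 25), (9, 14, 39)} → {(1, 36, 16), (11, 6, 26), (37, 39, 3), (39, 20, 11), (5, 5, 3)}
Union: {(1, 36, 16), (11, 6, 26), (37, 39, 3), (39, 20, 11), (5, 5, 3)} with {(11, 8, 12), (34, 27, 9), (5, 3, 27), (7, 25, 13), (9, 38, 26)} → {(1, 36, 16), (11, 6, 26), (11, 8, 12), (34, 27, 9), (37, 39, 3), (39, 20, 11), (5, 3, 27), (5, 5, 3), (7, 25, 13), (9, 38, 26)}
π_{D, G, A} gives {(20, 39, 11), (25, 7, 13), (27, 34, 9), (3, 5, 27), (36, 1, 16), (38, 9, 26), (39, 37, 3), (5, 5, 3), (6, 11, 26), (8, 11, 12)}.

{(20, 39, 11), (25, 7, 13), (27, 34, 9), (3, 5, 27), (36, 1, 16), (38, 9, 26), (39, 37, 3), (5, 5, 3), (6, 11, 26), (8, 11, 12)}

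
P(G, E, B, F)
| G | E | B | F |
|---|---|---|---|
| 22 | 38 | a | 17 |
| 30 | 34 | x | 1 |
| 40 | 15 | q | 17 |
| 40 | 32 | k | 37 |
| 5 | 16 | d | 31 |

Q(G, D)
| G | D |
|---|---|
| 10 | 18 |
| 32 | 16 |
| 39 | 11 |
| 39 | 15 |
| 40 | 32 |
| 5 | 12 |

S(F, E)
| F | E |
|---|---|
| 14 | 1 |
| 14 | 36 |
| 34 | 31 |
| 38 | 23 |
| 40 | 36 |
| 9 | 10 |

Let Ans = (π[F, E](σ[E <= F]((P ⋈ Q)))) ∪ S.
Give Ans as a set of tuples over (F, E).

{(14, 1), (14, 36), (17, 15), (31, 16), (34, 31), (37, 32), (38, 23), (40, 36), (9, 10)}

P ⋈ Q (natural join on G): {(40, 15, q, 17, 32), (40, 32, k, 37, 32), (5, 16, d, 31, 12)}
Filtering on E <= F leaves {(40, 15, q, 17, 32), (40, 32, k, 37, 32), (5, 16, d, 31, 12)}.
π_{F, E} gives {(17, 15), (31, 16), (37, 32)}.
Set union of the two operands is {(14, 1), (14, 36), (17, 15), (31, 16), (34, 31), (37, 32), (38, 23), (40, 36), (9, 10)}.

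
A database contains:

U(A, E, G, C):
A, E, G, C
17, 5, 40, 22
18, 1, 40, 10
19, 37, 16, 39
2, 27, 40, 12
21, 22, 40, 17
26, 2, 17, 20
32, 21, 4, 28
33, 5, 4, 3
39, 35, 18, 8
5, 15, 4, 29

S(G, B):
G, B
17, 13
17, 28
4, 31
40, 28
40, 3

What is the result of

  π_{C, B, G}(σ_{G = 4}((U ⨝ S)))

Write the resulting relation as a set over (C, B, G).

Joining U and S on G yields {(17, 5, 40, 22, 28), (17, 5, 40, 22, 3), (18, 1, 40, 10, 28), (18, 1, 40, 10, 3), (2, 27, 40, 12, 28), (2, 27, 40, 12, 3), (21, 22, 40, 17, 28), (21, 22, 40, 17, 3), (26, 2, 17, 20, 13), (26, 2, 17, 20, 28), (32, 21, 4, 28, 31), (33, 5, 4, 3, 31), (5, 15, 4, 29, 31)}.
Apply σ_{G = 4}; surviving tuples: {(32, 21, 4, 28, 31), (33, 5, 4, 3, 31), (5, 15, 4, 29, 31)}
π[C, B, G]: project onto (C, B, G) → {(28, 31, 4), (29, 31, 4), (3, 31, 4)}

{(28, 31, 4), (29, 31, 4), (3, 31, 4)}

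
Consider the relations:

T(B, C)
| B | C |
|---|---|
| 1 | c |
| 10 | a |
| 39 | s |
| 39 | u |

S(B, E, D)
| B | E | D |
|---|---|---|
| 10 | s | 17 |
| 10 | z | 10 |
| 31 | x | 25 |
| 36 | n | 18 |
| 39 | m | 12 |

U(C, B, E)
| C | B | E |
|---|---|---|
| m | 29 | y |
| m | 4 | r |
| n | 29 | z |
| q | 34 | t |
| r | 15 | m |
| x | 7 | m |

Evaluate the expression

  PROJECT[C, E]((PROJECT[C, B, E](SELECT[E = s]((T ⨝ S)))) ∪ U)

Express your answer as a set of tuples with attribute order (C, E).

{(a, s), (m, r), (m, y), (n, z), (q, t), (r, m), (x, m)}

T ⋈ S (natural join on B): {(10, a, s, 17), (10, a, z, 10), (39, s, m, 12), (39, u, m, 12)}
σ[E = s]: keep tuples satisfying E = s → {(10, a, s, 17)}
Keep only column(s) C, B, E: {(a, 10, s)}
Taking the union: {(a, 10, s), (m, 29, y), (m, 4, r), (n, 29, z), (q, 34, t), (r, 15, m), (x, 7, m)}
Keep only column(s) C, E: {(a, s), (m, r), (m, y), (n, z), (q, t), (r, m), (x, m)}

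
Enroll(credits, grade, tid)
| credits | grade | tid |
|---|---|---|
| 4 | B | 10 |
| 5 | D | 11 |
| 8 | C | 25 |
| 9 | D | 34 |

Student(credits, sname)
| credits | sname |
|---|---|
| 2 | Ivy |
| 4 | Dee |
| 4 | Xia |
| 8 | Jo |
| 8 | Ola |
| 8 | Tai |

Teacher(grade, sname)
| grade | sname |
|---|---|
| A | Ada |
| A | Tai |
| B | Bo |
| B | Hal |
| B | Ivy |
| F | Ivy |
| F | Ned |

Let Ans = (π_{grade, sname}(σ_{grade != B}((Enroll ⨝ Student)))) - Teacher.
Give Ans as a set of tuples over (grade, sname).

Enroll ⋈ Student (natural join on credits): {(4, B, 10, Dee), (4, B, 10, Xia), (8, C, 25, Jo), (8, C, 25, Ola), (8, C, 25, Tai)}
σ[grade != B]: keep tuples satisfying grade != B → {(8, C, 25, Jo), (8, C, 25, Ola), (8, C, 25, Tai)}
π_{grade, sname} gives {(C, Jo), (C, Ola), (C, Tai)}.
Set difference of the two operands is {(C, Jo), (C, Ola), (C, Tai)}.

{(C, Jo), (C, Ola), (C, Tai)}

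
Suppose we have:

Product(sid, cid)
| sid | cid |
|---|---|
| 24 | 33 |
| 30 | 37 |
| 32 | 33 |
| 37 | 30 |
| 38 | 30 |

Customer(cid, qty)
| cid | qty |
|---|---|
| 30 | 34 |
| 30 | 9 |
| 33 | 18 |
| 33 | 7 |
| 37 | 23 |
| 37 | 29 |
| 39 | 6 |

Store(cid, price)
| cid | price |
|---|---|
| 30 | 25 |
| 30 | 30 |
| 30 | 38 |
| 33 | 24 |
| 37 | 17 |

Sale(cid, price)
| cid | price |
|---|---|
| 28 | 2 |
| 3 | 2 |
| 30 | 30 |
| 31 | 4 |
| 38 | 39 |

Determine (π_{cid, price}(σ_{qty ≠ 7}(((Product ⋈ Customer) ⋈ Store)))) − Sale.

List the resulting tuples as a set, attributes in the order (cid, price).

Joining Product and Customer on cid yields {(24, 33, 18), (24, 33, 7), (30, 37, 23), (30, 37, 29), (32, 33, 18), (32, 33, 7), (37, 30, 34), (37, 30, 9), (38, 30, 34), (38, 30, 9)}.
Joining (Product ⋈ Customer) and Store on cid yields {(24, 33, 18, 24), (24, 33, 7, 24), (30, 37, 23, 17), (30, 37, 29, 17), (32, 33, 18, 24), (32, 33, 7, 24), (37, 30, 34, 25), (37, 30, 34, 30), (37, 30, 34, 38), (37, 30, 9, 25), (37, 30, 9, 30), (37, 30, 9, 38), (38, 30, 34, 25), (38, 30, 34, 30), (38, 30, 34, 38), (38, 30, 9, 25), (38, 30, 9, 30), (38, 30, 9, 38)}.
Selection qty ≠ 7: {(24, 33, 18, 24), (30, 37, 23, 17), (30, 37, 29, 17), (32, 33, 18, 24), (37, 30, 34, 25), (37, 30, 34, 30), (37, 30, 34, 38), (37, 30, 9, 25), (37, 30, 9, 30), (37, 30, 9, 38), (38, 30, 34, 25), (38, 30, 34, 30), (38, 30, 34, 38), (38, 30, 9, 25), (38, 30, 9, 30), (38, 30, 9, 38)}
π_{cid, price} gives {(30, 25), (30, 30), (30, 38), (33, 24), (37, 17)} (11 duplicate(s) eliminated).
Difference: {(30, 25), (30, 30), (30, 38), (33, 24), (37, 17)} with {(28, 2), (3, 2), (30, 30), (31, 4), (38, 39)} → {(30, 25), (30, 38), (33, 24), (37, 17)}

{(30, 25), (30, 38), (33, 24), (37, 17)}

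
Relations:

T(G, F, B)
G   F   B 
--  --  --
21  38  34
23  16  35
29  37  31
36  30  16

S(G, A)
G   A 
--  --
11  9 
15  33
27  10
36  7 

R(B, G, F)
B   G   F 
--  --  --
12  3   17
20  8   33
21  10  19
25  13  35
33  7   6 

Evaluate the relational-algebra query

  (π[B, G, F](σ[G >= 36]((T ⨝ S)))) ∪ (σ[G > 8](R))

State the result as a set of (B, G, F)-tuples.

Natural join on G: {(36, 30, 16, 7)}
σ[G >= 36]: keep tuples satisfying G >= 36 → {(36, 30, 16, 7)}
π[B, G, F]: project onto (B, G, F) → {(16, 36, 30)}
σ[G > 8]: keep tuples satisfying G > 8 → {(21, 10, 19), (25, 13, 35)}
Taking the union: {(16, 36, 30), (21, 10, 19), (25, 13, 35)}

{(16, 36, 30), (21, 10, 19), (25, 13, 35)}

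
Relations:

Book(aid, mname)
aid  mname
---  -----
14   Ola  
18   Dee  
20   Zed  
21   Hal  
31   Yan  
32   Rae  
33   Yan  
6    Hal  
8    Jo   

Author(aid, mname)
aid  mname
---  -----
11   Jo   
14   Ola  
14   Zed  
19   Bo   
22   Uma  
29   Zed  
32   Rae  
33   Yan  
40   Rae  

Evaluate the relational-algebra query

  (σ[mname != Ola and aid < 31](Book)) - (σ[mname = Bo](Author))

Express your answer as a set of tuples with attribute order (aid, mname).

Filtering on mname != Ola and aid < 31 leaves {(18, Dee), (20, Zed), (21, Hal), (6, Hal), (8, Jo)}.
Filtering on mname = Bo leaves {(19, Bo)}.
Taking the difference: {(18, Dee), (20, Zed), (21, Hal), (6, Hal), (8, Jo)}

{(18, Dee), (20, Zed), (21, Hal), (6, Hal), (8, Jo)}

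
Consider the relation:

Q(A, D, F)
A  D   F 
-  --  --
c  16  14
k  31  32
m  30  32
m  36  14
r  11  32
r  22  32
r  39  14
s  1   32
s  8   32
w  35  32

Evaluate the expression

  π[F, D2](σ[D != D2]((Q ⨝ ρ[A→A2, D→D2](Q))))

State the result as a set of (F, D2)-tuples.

{(14, 16), (14, 36), (14, 39), (32, 1), (32, 11), (32, 22), (32, 30), (32, 31), (32, 35), (32, 8)}

ρ[A→A2, D→D2]: schema becomes (A2, D2, F); tuples unchanged.
Joining Q and ρ[A→A2, D→D2](Q) on F yields {(c, 16, 14, c, 16), (c, 16, 14, m, 36), (c, 16, 14, r, 39), (k, 31, 32, k, 31), (k, 31, 32, m, 30), (k, 31, 32, r, 11), (k, 31, 32, r, 22), (k, 31, 32, s, 1), (k, 31, 32, s, 8), (k, 31, 32, w, 35), (m, 30, 32, k, 31), (m, 30, 32, m, 30), (m, 30, 32, r, 11), (m, 30, 32, r, 22), (m, 30, 32, s, 1), (m, 30, 32, s, 8), (m, 30, 32, w, 35), (m, 36, 14, c, 16), (m, 36, 14, m, 36), (m, 36, 14, r, 39), (r, 11, 32, k, 31), (r, 11, 32, m, 30), (r, 11, 32, r, 11), (r, 11, 32, r, 22), (r, 11, 32, s, 1), (r, 11, 32, s, 8), (r, 11, 32, w, 35), (r, 22, 32, k, 31), (r, 22, 32, m, 30), (r, 22, 32, r, 11), (r, 22, 32, r, 22), (r, 22, 32, s, 1), (r, 22, 32, s, 8), (r, 22, 32, w, 35), (r, 39, 14, c, 16), (r, 39, 14, m, 36), (r, 39, 14, r, 39), (s, 1, 32, k, 31), (s, 1, 32, m, 30), (s, 1, 32, r, 11), (s, 1, 32, r, 22), (s, 1, 32, s, 1), (s, 1, 32, s, 8), (s, 1, 32, w, 35), (s, 8, 32, k, 31), (s, 8, 32, m, 30), (s, 8, 32, r, 11), (s, 8, 32, r, 22), (s, 8, 32, s, 1), (s, 8, 32, s, 8), (s, 8, 32, w, 35), (w, 35, 32, k, 31), (w, 35, 32, m, 30), (w, 35, 32, r, 11), (w, 35, 32, r, 22), (w, 35, 32, s, 1), (w, 35, 32, s, 8), (w, 35, 32, w, 35)}.
σ[D != D2]: keep tuples satisfying D != D2 → {(c, 16, 14, m, 36), (c, 16, 14, r, 39), (k, 31, 32, m, 30), (k, 31, 32, r, 11), (k, 31, 32, r, 22), (k, 31, 32, s, 1), (k, 31, 32, s, 8), (k, 31, 32, w, 35), (m, 30, 32, k, 31), (m, 30, 32, r, 11), (m, 30, 32, r, 22), (m, 30, 32, s, 1), (m, 30, 32, s, 8), (m, 30, 32, w, 35), (m, 36, 14, c, 16), (m, 36, 14, r, 39), (r, 11, 32, k, 31), (r, 11, 32, m, 30), (r, 11, 32, r, 22), (r, 11, 32, s, 1), (r, 11, 32, s, 8), (r, 11, 32, w, 35), (r, 22, 32, k, 31), (r, 22, 32, m, 30), (r, 22, 32, r, 11), (r, 22, 32, s, 1), (r, 22, 32, s, 8), (r, 22, 32, w, 35), (r, 39, 14, c, 16), (r, 39, 14, m, 36), (s, 1, 32, k, 31), (s, 1, 32, m, 30), (s, 1, 32, r, 11), (s, 1, 32, r, 22), (s, 1, 32, s, 8), (s, 1, 32, w, 35), (s, 8, 32, k, 31), (s, 8, 32, m, 30), (s, 8, 32, r, 11), (s, 8, 32, r, 22), (s, 8, 32, s, 1), (s, 8, 32, w, 35), (w, 35, 32, k, 31), (w, 35, 32, m, 30), (w, 35, 32, r, 11), (w, 35, 32, r, 22), (w, 35, 32, s, 1), (w, 35, 32, s, 8)}
π_{F, D2} gives {(14, 16), (14, 36), (14, 39), (32, 1), (32, 11), (32, 22), (32, 30), (32, 31), (32, 35), (32, 8)} (38 duplicate(s) eliminated).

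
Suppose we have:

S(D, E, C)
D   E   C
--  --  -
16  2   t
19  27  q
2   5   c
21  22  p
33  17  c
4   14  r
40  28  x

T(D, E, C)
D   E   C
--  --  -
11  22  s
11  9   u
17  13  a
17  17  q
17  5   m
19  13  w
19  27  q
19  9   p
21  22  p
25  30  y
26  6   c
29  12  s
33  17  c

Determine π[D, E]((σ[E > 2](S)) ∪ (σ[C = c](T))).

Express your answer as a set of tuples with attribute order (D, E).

Filtering on E > 2 leaves {(19, 27, q), (2, 5, c), (21, 22, p), (33, 17, c), (4, 14, r), (40, 28, x)}.
Filtering on C = c leaves {(26, 6, c), (33, 17, c)}.
Set union of the two operands is {(19, 27, q), (2, 5, c), (21, 22, p), (26, 6, c), (33, 17, c), (4, 14, r), (40, 28, x)}.
Keep only column(s) D, E: {(19, 27), (2, 5), (21, 22), (26, 6), (33, 17), (4, 14), (40, 28)}

{(19, 27), (2, 5), (21, 22), (26, 6), (33, 17), (4, 14), (40, 28)}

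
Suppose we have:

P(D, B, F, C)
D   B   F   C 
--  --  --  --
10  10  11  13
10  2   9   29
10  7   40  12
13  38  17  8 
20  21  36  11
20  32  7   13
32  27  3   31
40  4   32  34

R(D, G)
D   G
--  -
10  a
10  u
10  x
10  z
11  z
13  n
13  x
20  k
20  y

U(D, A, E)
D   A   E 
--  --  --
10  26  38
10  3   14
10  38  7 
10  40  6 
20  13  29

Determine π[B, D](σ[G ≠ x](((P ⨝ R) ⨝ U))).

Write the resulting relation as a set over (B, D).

P ⋈ R (natural join on D): {(10, 10, 11, 13, a), (10, 10, 11, 13, u), (10, 10, 11, 13, x), (10, 10, 11, 13, z), (10, 2, 9, 29, a), (10, 2, 9, 29, u), (10, 2, 9, 29, x), (10, 2, 9, 29, z), (10, 7, 40, 12, a), (10, 7, 40, 12, u), (10, 7, 40, 12, x), (10, 7, 40, 12, z), (13, 38, 17, 8, n), (13, 38, 17, 8, x), (20, 21, 36, 11, k), (20, 21, 36, 11, y), (20, 32, 7, 13, k), (20, 32, 7, 13, y)}
(P ⨝ R) ⋈ U (natural join on D): {(10, 10, 11, 13, a, 26, 38), (10, 10, 11, 13, a, 3, 14), (10, 10, 11, 13, a, 38, 7), (10, 10, 11, 13, a, 40, 6), (10, 10, 11, 13, u, 26, 38), (10, 10, 11, 13, u, 3, 14), (10, 10, 11, 13, u, 38, 7), (10, 10, 11, 13, u, 40, 6), (10, 10, 11, 13, x, 26, 38), (10, 10, 11, 13, x, 3, 14), (10, 10, 11, 13, x, 38, 7), (10, 10, 11, 13, x, 40, 6), (10, 10, 11, 13, z, 26, 38), (10, 10, 11, 13, z, 3, 14), (10, 10, 11, 13, z, 38, 7), (10, 10, 11, 13, z, 40, 6), (10, 2, 9, 29, a, 26, 38), (10, 2, 9, 29, a, 3, 14), (10, 2, 9, 29, a, 38, 7), (10, 2, 9, 29, a, 40, 6), (10, 2, 9, 29, u, 26, 38), (10, 2, 9, 29, u, 3, 14), (10, 2, 9, 29, u, 38, 7), (10, 2, 9, 29, u, 40, 6), (10, 2, 9, 29, x, 26, 38), (10, 2, 9, 29, x, 3, 14), (10, 2, 9, 29, x, 38, 7), (10, 2, 9, 29, x, 40, 6), (10, 2, 9, 29, z, 26, 38), (10, 2, 9, 29, z, 3, 14), (10, 2, 9, 29, z, 38, 7), (10, 2, 9, 29, z, 40, 6), (10, 7, 40, 12, a, 26, 38), (10, 7, 40, 12, a, 3, 14), (10, 7, 40, 12, a, 38, 7), (10, 7, 40, 12, a, 40, 6), (10, 7, 40, 12, u, 26, 38), (10, 7, 40, 12, u, 3, 14), (10, 7, 40, 12, u, 38, 7), (10, 7, 40, 12, u, 40, 6), (10, 7, 40, 12, x, 26, 38), (10, 7, 40, 12, x, 3, 14), (10, 7, 40, 12, x, 38, 7), (10, 7, 40, 12, x, 40, 6), (10, 7, 40, 12, z, 26, 38), (10, 7, 40, 12, z, 3, 14), (10, 7, 40, 12, z, 38, 7), (10, 7, 40, 12, z, 40, 6), (20, 21, 36, 11, k, 13, 29), (20, 21, 36, 11, y, 13, 29), (20, 32, 7, 13, k, 13, 29), (20, 32, 7, 13, y, 13, 29)}
σ[G ≠ x]: keep tuples satisfying G ≠ x → {(10, 10, 11, 13, a, 26, 38), (10, 10, 11, 13, a, 3, 14), (10, 10, 11, 13, a, 38, 7), (10, 10, 11, 13, a, 40, 6), (10, 10, 11, 13, u, 26, 38), (10, 10, 11, 13, u, 3, 14), (10, 10, 11, 13, u, 38, 7), (10, 10, 11, 13, u, 40, 6), (10, 10, 11, 13, z, 26, 38), (10, 10, 11, 13, z, 3, 14), (10, 10, 11, 13, z, 38, 7), (10, 10, 11, 13, z, 40, 6), (10, 2, 9, 29, a, 26, 38), (10, 2, 9, 29, a, 3, 14), (10, 2, 9, 29, a, 38, 7), (10, 2, 9, 29, a, 40, 6), (10, 2, 9, 29, u, 26, 38), (10, 2, 9, 29, u, 3, 14), (10, 2, 9, 29, u, 38, 7), (10, 2, 9, 29, u, 40, 6), (10, 2, 9, 29, z, 26, 38), (10, 2, 9, 29, z, 3, 14), (10, 2, 9, 29, z, 38, 7), (10, 2, 9, 29, z, 40, 6), (10, 7, 40, 12, a, 26, 38), (10, 7, 40, 12, a, 3, 14), (10, 7, 40, 12, a, 38, 7), (10, 7, 40, 12, a, 40, 6), (10, 7, 40, 12, u, 26, 38), (10, 7, 40, 12, u, 3, 14), (10, 7, 40, 12, u, 38, 7), (10, 7, 40, 12, u, 40, 6), (10, 7, 40, 12, z, 26, 38), (10, 7, 40, 12, z, 3, 14), (10, 7, 40, 12, z, 38, 7), (10, 7, 40, 12, z, 40, 6), (20, 21, 36, 11, k, 13, 29), (20, 21, 36, 11, y, 13, 29), (20, 32, 7, 13, k, 13, 29), (20, 32, 7, 13, y, 13, 29)}
π_{B, D} gives {(10, 10), (2, 10), (21, 20), (32, 20), (7, 10)} (35 duplicate(s) eliminated).

{(10, 10), (2, 10), (21, 20), (32, 20), (7, 10)}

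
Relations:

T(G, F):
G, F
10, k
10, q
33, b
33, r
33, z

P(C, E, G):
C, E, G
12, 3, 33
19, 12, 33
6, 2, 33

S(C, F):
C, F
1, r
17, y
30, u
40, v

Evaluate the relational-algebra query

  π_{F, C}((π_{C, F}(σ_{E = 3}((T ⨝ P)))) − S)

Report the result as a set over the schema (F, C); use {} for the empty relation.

Natural join on G: {(33, b, 12, 3), (33, b, 19, 12), (33, b, 6, 2), (33, r, 12, 3), (33, r, 19, 12), (33, r, 6, 2), (33, z, 12, 3), (33, z, 19, 12), (33, z, 6, 2)}
Filtering on E = 3 leaves {(33, b, 12, 3), (33, r, 12, 3), (33, z, 12, 3)}.
π[C, F]: project onto (C, F) → {(12, b), (12, r), (12, z)}
Set difference of the two operands is {(12, b), (12, r), (12, z)}.
π[F, C]: project onto (F, C) → {(b, 12), (r, 12), (z, 12)}

{(b, 12), (r, 12), (z, 12)}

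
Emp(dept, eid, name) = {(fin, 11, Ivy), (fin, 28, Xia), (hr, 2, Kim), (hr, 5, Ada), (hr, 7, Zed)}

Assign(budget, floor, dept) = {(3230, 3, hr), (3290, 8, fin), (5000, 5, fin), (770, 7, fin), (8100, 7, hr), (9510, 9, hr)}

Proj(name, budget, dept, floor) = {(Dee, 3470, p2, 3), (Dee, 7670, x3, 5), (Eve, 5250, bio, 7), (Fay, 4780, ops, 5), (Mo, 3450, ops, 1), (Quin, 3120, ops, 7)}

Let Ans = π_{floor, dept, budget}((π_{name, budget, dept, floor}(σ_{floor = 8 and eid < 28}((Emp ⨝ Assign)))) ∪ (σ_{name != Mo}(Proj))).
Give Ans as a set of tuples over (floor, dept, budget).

Emp ⋈ Assign (natural join on dept): {(fin, 11, Ivy, 3290, 8), (fin, 11, Ivy, 5000, 5), (fin, 11, Ivy, 770, 7), (fin, 28, Xia, 3290, 8), (fin, 28, Xia, 5000, 5), (fin, 28, Xia, 770, 7), (hr, 2, Kim, 3230, 3), (hr, 2, Kim, 8100, 7), (hr, 2, Kim, 9510, 9), (hr, 5, Ada, 3230, 3), (hr, 5, Ada, 8100, 7), (hr, 5, Ada, 9510, 9), (hr, 7, Zed, 3230, 3), (hr, 7, Zed, 8100, 7), (hr, 7, Zed, 9510, 9)}
σ[floor = 8 and eid < 28]: keep tuples satisfying floor = 8 and eid < 28 → {(fin, 11, Ivy, 3290, 8)}
Projecting to name, budget, dept, floor: {(Ivy, 3290, fin, 8)}
σ[name != Mo]: keep tuples satisfying name != Mo → {(Dee, 3470, p2, 3), (Dee, 7670, x3, 5), (Eve, 5250, bio, 7), (Fay, 4780, ops, 5), (Quin, 3120, ops, 7)}
Taking the union: {(Dee, 3470, p2, 3), (Dee, 7670, x3, 5), (Eve, 5250, bio, 7), (Fay, 4780, ops, 5), (Ivy, 3290, fin, 8), (Quin, 3120, ops, 7)}
Projecting to floor, dept, budget: {(3, p2, 3470), (5, ops, 4780), (5, x3, 7670), (7, bio, 5250), (7, ops, 3120), (8, fin, 3290)}

{(3, p2, 3470), (5, ops, 4780), (5, x3, 7670), (7, bio, 5250), (7, ops, 3120), (8, fin, 3290)}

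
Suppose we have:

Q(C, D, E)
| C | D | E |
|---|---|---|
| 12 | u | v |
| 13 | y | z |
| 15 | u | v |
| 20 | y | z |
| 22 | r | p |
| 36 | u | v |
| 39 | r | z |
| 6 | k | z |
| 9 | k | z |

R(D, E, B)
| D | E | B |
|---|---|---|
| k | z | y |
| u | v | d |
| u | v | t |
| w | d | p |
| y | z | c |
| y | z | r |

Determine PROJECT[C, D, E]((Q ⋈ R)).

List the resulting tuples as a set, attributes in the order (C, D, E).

{(12, u, v), (13, y, z), (15, u, v), (20, y, z), (36, u, v), (6, k, z), (9, k, z)}

Q ⋈ R (natural join on D, E): {(12, u, v, d), (12, u, v, t), (13, y, z, c), (13, y, z, r), (15, u, v, d), (15, u, v, t), (20, y, z, c), (20, y, z, r), (36, u, v, d), (36, u, v, t), (6, k, z, y), (9, k, z, y)}
Keep only column(s) C, D, E (5 duplicate(s) eliminated): {(12, u, v), (13, y, z), (15, u, v), (20, y, z), (36, u, v), (6, k, z), (9, k, z)}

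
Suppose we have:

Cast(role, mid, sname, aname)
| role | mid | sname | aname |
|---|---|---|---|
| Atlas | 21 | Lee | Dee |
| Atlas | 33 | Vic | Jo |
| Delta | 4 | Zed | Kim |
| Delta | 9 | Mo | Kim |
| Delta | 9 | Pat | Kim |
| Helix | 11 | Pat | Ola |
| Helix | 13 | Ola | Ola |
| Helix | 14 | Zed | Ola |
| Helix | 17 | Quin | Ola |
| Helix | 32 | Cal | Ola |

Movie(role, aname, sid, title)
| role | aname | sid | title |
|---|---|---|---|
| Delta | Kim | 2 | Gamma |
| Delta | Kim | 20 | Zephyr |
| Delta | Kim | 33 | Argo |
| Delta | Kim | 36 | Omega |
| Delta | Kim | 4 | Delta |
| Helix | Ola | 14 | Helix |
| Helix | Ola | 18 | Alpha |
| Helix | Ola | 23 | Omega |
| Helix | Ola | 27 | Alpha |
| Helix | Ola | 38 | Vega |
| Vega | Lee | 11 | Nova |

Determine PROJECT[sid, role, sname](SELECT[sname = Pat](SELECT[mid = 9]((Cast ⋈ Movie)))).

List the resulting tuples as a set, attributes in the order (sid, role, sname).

{(2, Delta, Pat), (20, Delta, Pat), (33, Delta, Pat), (36, Delta, Pat), (4, Delta, Pat)}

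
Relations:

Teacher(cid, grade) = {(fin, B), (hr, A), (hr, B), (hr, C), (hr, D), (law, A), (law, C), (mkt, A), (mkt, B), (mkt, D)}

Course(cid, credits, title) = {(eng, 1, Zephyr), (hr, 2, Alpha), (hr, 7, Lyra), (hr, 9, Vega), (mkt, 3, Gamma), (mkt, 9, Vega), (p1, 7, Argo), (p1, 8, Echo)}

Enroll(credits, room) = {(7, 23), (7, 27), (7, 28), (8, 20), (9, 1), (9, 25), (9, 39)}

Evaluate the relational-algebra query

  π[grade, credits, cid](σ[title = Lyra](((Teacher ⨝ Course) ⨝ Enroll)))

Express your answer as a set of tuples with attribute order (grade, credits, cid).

{(A, 7, hr), (B, 7, hr), (C, 7, hr), (D, 7, hr)}

Natural join on cid: {(hr, A, 2, Alpha), (hr, A, 7, Lyra), (hr, A, 9, Vega), (hr, B, 2, Alpha), (hr, B, 7, Lyra), (hr, B, 9, Vega), (hr, C, 2, Alpha), (hr, C, 7, Lyra), (hr, C, 9, Vega), (hr, D, 2, Alpha), (hr, D, 7, Lyra), (hr, D, 9, Vega), (mkt, A, 3, Gamma), (mkt, A, 9, Vega), (mkt, B, 3, Gamma), (mkt, B, 9, Vega), (mkt, D, 3, Gamma), (mkt, D, 9, Vega)}
Natural join on credits: {(hr, A, 7, Lyra, 23), (hr, A, 7, Lyra, 27), (hr, A, 7, Lyra, 28), (hr, A, 9, Vega, 1), (hr, A, 9, Vega, 25), (hr, A, 9, Vega, 39), (hr, B, 7, Lyra, 23), (hr, B, 7, Lyra, 27), (hr, B, 7, Lyra, 28), (hr, B, 9, Vega, 1), (hr, B, 9, Vega, 25), (hr, B, 9, Vega, 39), (hr, C, 7, Lyra, 23), (hr, C, 7, Lyra, 27), (hr, C, 7, Lyra, 28), (hr, C, 9, Vega, 1), (hr, C, 9, Vega, 25), (hr, C, 9, Vega, 39), (hr, D, 7, Lyra, 23), (hr, D, 7, Lyra, 27), (hr, D, 7, Lyra, 28), (hr, D, 9, Vega, 1), (hr, D, 9, Vega, 25), (hr, D, 9, Vega, 39), (mkt, A, 9, Vega, 1), (mkt, A, 9, Vega, 25), (mkt, A, 9, Vega, 39), (mkt, B, 9, Vega, 1), (mkt, B, 9, Vega, 25), (mkt, B, 9, Vega, 39), (mkt, D, 9, Vega, 1), (mkt, D, 9, Vega, 25), (mkt, D, 9, Vega, 39)}
σ[title = Lyra]: keep tuples satisfying title = Lyra → {(hr, A, 7, Lyra, 23), (hr, A, 7, Lyra, 27), (hr, A, 7, Lyra, 28), (hr, B, 7, Lyra, 23), (hr, B, 7, Lyra, 27), (hr, B, 7, Lyra, 28), (hr, C, 7, Lyra, 23), (hr, C, 7, Lyra, 27), (hr, C, 7, Lyra, 28), (hr, D, 7, Lyra, 23), (hr, D, 7, Lyra, 27), (hr, D, 7, Lyra, 28)}
π[grade, credits, cid]: project onto (grade, credits, cid) (8 duplicate(s) eliminated) → {(A, 7, hr), (B, 7, hr), (C, 7, hr), (D, 7, hr)}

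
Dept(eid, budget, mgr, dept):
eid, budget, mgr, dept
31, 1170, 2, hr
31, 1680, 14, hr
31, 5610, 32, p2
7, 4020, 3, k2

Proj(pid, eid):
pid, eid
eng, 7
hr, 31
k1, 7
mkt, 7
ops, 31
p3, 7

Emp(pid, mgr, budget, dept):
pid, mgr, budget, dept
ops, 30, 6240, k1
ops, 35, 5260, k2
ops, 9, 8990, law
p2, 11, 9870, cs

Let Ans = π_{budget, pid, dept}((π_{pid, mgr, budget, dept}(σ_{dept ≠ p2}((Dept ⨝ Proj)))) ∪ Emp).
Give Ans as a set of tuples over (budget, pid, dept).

{(1170, hr, hr), (1170, ops, hr), (1680, hr, hr), (1680, ops, hr), (4020, eng, k2), (4020, k1, k2), (4020, mkt, k2), (4020, p3, k2), (5260, ops, k2), (6240, ops, k1), (8990, ops, law), (9870, p2, cs)}

Dept ⋈ Proj (natural join on eid): {(31, 1170, 2, hr, hr), (31, 1170, 2, hr, ops), (31, 1680, 14, hr, hr), (31, 1680, 14, hr, ops), (31, 5610, 32, p2, hr), (31, 5610, 32, p2, ops), (7, 4020, 3, k2, eng), (7, 4020, 3, k2, k1), (7, 4020, 3, k2, mkt), (7, 4020, 3, k2, p3)}
Filtering on dept ≠ p2 leaves {(31, 1170, 2, hr, hr), (31, 1170, 2, hr, ops), (31, 1680, 14, hr, hr), (31, 1680, 14, hr, ops), (7, 4020, 3, k2, eng), (7, 4020, 3, k2, k1), (7, 4020, 3, k2, mkt), (7, 4020, 3, k2, p3)}.
π_{pid, mgr, budget, dept} gives {(eng, 3, 4020, k2), (hr, 14, 1680, hr), (hr, 2, 1170, hr), (k1, 3, 4020, k2), (mkt, 3, 4020, k2), (ops, 14, 1680, hr), (ops, 2, 1170, hr), (p3, 3, 4020, k2)}.
Union: {(eng, 3, 4020, k2), (hr, 14, 1680, hr), (hr, 2, 1170, hr), (k1, 3, 4020, k2), (mkt, 3, 4020, k2), (ops, 14, 1680, hr), (ops, 2, 1170, hr), (p3, 3, 4020, k2)} with {(ops, 30, 6240, k1), (ops, 35, 5260, k2), (ops, 9, 8990, law), (p2, 11, 9870, cs)} → {(eng, 3, 4020, k2), (hr, 14, 1680, hr), (hr, 2, 1170, hr), (k1, 3, 4020, k2), (mkt, 3, 4020, k2), (ops, 14, 1680, hr), (ops, 2, 1170, hr), (ops, 30, 6240, k1), (ops, 35, 5260, k2), (ops, 9, 8990, law), (p2, 11, 9870, cs), (p3, 3, 4020, k2)}
π_{budget, pid, dept} gives {(1170, hr, hr), (1170, ops, hr), (1680, hr, hr), (1680, ops, hr), (4020, eng, k2), (4020, k1, k2), (4020, mkt, k2), (4020, p3, k2), (5260, ops, k2), (6240, ops, k1), (8990, ops, law), (9870, p2, cs)}.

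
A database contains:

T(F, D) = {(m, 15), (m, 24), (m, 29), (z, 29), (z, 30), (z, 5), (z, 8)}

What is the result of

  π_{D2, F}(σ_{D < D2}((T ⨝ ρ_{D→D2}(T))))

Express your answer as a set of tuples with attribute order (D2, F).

ρ[D→D2]: schema becomes (F, D2); tuples unchanged.
Natural join on F: {(m, 15, 15), (m, 15, 24), (m, 15, 29), (m, 24, 15), (m, 24, 24), (m, 24, 29), (m, 29, 15), (m, 29, 24), (m, 29, 29), (z, 29, 29), (z, 29, 30), (z, 29, 5), (z, 29, 8), (z, 30, 29), (z, 30, 30), (z, 30, 5), (z, 30, 8), (z, 5, 29), (z, 5, 30), (z, 5, 5), (z, 5, 8), (z, 8, 29), (z, 8, 30), (z, 8, 5), (z, 8, 8)}
Selection D < D2: {(m, 15, 24), (m, 15, 29), (m, 24, 29), (z, 29, 30), (z, 5, 29), (z, 5, 30), (z, 5, 8), (z, 8, 29), (z, 8, 30)}
π[D2, F]: project onto (D2, F) (4 duplicate(s) eliminated) → {(24, m), (29, m), (29, z), (30, z), (8, z)}

{(24, m), (29, m), (29, z), (30, z), (8, z)}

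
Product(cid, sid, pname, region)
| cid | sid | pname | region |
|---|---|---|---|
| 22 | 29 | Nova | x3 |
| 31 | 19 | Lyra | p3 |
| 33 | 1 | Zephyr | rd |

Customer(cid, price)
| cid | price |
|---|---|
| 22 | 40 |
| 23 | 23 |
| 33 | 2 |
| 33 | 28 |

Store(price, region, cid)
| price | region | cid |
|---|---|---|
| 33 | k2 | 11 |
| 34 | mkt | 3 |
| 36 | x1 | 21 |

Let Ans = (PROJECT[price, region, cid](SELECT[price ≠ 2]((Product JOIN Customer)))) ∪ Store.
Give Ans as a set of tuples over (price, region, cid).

Joining Product and Customer on cid yields {(22, 29, Nova, x3, 40), (33, 1, Zephyr, rd, 2), (33, 1, Zephyr, rd, 28)}.
Selection price ≠ 2: {(22, 29, Nova, x3, 40), (33, 1, Zephyr, rd, 28)}
π[price, region, cid]: project onto (price, region, cid) → {(28, rd, 33), (40, x3, 22)}
Union: {(28, rd, 33), (40, x3, 22)} with {(33, k2, 11), (34, mkt, 3), (36, x1, 21)} → {(28, rd, 33), (33, k2, 11), (34, mkt, 3), (36, x1, 21), (40, x3, 22)}

{(28, rd, 33), (33, k2, 11), (34, mkt, 3), (36, x1, 21), (40, x3, 22)}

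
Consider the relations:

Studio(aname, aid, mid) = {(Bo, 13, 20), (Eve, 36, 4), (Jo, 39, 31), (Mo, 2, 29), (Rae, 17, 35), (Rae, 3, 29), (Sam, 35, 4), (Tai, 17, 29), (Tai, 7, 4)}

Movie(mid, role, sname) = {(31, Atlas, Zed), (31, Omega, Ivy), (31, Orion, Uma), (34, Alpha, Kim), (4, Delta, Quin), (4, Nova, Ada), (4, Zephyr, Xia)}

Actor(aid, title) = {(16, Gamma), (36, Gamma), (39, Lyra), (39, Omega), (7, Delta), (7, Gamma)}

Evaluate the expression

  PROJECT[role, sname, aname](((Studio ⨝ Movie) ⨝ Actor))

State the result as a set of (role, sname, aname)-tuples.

Studio ⋈ Movie (natural join on mid): {(Eve, 36, 4, Delta, Quin), (Eve, 36, 4, Nova, Ada), (Eve, 36, 4, Zephyr, Xia), (Jo, 39, 31, Atlas, Zed), (Jo, 39, 31, Omega, Ivy), (Jo, 39, 31, Orion, Uma), (Sam, 35, 4, Delta, Quin), (Sam, 35, 4, Nova, Ada), (Sam, 35, 4, Zephyr, Xia), (Tai, 7, 4, Delta, Quin), (Tai, 7, 4, Nova, Ada), (Tai, 7, 4, Zephyr, Xia)}
(Studio ⨝ Movie) ⋈ Actor (natural join on aid): {(Eve, 36, 4, Delta, Quin, Gamma), (Eve, 36, 4, Nova, Ada, Gamma), (Eve, 36, 4, Zephyr, Xia, Gamma), (Jo, 39, 31, Atlas, Zed, Lyra), (Jo, 39, 31, Atlas, Zed, Omega), (Jo, 39, 31, Omega, Ivy, Lyra), (Jo, 39, 31, Omega, Ivy, Omega), (Jo, 39, 31, Orion, Uma, Lyra), (Jo, 39, 31, Orion, Uma, Omega), (Tai, 7, 4, Delta, Quin, Delta), (Tai, 7, 4, Delta, Quin, Gamma), (Tai, 7, 4, Nova, Ada, Delta), (Tai, 7, 4, Nova, Ada, Gamma), (Tai, 7, 4, Zephyr, Xia, Delta), (Tai, 7, 4, Zephyr, Xia, Gamma)}
Projecting to role, sname, aname (6 duplicate(s) eliminated): {(Atlas, Zed, Jo), (Delta, Quin, Eve), (Delta, Quin, Tai), (Nova, Ada, Eve), (Nova, Ada, Tai), (Omega, Ivy, Jo), (Orion, Uma, Jo), (Zephyr, Xia, Eve), (Zephyr, Xia, Tai)}

{(Atlas, Zed, Jo), (Delta, Quin, Eve), (Delta, Quin, Tai), (Nova, Ada, Eve), (Nova, Ada, Tai), (Omega, Ivy, Jo), (Orion, Uma, Jo), (Zephyr, Xia, Eve), (Zephyr, Xia, Tai)}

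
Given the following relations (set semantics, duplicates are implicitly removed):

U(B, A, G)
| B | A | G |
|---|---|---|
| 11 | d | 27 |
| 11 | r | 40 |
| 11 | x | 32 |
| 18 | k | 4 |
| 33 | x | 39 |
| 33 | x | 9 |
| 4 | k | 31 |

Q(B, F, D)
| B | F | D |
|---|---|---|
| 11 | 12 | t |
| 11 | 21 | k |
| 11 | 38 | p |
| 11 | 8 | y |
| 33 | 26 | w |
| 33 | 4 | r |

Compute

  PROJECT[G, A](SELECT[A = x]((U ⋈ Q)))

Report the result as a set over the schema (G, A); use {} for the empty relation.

U ⋈ Q (natural join on B): {(11, d, 27, 12, t), (11, d, 27, 21, k), (11, d, 27, 38, p), (11, d, 27, 8, y), (11, r, 40, 12, t), (11, r, 40, 21, k), (11, r, 40, 38, p), (11, r, 40, 8, y), (11, x, 32, 12, t), (11, x, 32, 21, k), (11, x, 32, 38, p), (11, x, 32, 8, y), (33, x, 39, 26, w), (33, x, 39, 4, r), (33, x, 9, 26, w), (33, x, 9, 4, r)}
Filtering on A = x leaves {(11, x, 32, 12, t), (11, x, 32, 21, k), (11, x, 32, 38, p), (11, x, 32, 8, y), (33, x, 39, 26, w), (33, x, 39, 4, r), (33, x, 9, 26, w), (33, x, 9, 4, r)}.
Projecting to G, A (5 duplicate(s) eliminated): {(32, x), (39, x), (9, x)}

{(32, x), (39, x), (9, x)}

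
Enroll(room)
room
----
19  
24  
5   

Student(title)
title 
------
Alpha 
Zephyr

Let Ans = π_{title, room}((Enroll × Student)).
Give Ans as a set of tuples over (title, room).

{(Alpha, 19), (Alpha, 24), (Alpha, 5), (Zephyr, 19), (Zephyr, 24), (Zephyr, 5)}

Enroll × Student: Cartesian product, 3·2 = 6 tuples over (room, title).
π[title, room]: project onto (title, room) → {(Alpha, 19), (Alpha, 24), (Alpha, 5), (Zephyr, 19), (Zephyr, 24), (Zephyr, 5)}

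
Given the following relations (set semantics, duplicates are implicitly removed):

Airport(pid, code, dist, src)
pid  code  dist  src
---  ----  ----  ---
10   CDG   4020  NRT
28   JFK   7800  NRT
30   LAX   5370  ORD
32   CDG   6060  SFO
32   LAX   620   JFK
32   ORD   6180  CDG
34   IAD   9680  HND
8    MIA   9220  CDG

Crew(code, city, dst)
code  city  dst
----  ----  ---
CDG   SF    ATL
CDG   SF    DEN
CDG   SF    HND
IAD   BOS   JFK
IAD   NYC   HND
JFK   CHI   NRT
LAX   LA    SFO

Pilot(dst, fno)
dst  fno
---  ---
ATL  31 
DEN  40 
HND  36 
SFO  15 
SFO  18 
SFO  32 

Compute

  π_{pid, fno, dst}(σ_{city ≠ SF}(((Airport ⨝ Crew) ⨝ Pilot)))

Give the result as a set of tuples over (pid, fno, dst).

Natural join on code: {(10, CDG, 4020, NRT, SF, ATL), (10, CDG, 4020, NRT, SF, DEN), (10, CDG, 4020, NRT, SF, HND), (28, JFK, 7800, NRT, CHI, NRT), (30, LAX, 5370, ORD, LA, SFO), (32, CDG, 6060, SFO, SF, ATL), (32, CDG, 6060, SFO, SF, DEN), (32, CDG, 6060, SFO, SF, HND), (32, LAX, 620, JFK, LA, SFO), (34, IAD, 9680, HND, BOS, JFK), (34, IAD, 9680, HND, NYC, HND)}
Natural join on dst: {(10, CDG, 4020, NRT, SF, ATL, 31), (10, CDG, 4020, NRT, SF, DEN, 40), (10, CDG, 4020, NRT, SF, HND, 36), (30, LAX, 5370, ORD, LA, SFO, 15), (30, LAX, 5370, ORD, LA, SFO, 18), (30, LAX, 5370, ORD, LA, SFO, 32), (32, CDG, 6060, SFO, SF, ATL, 31), (32, CDG, 6060, SFO, SF, DEN, 40), (32, CDG, 6060, SFO, SF, HND, 36), (32, LAX, 620, JFK, LA, SFO, 15), (32, LAX, 620, JFK, LA, SFO, 18), (32, LAX, 620, JFK, LA, SFO, 32), (34, IAD, 9680, HND, NYC, HND, 36)}
σ[city ≠ SF]: keep tuples satisfying city ≠ SF → {(30, LAX, 5370, ORD, LA, SFO, 15), (30, LAX, 5370, ORD, LA, SFO, 18), (30, LAX, 5370, ORD, LA, SFO, 32), (32, LAX, 620, JFK, LA, SFO, 15), (32, LAX, 620, JFK, LA, SFO, 18), (32, LAX, 620, JFK, LA, SFO, 32), (34, IAD, 9680, HND, NYC, HND, 36)}
π_{pid, fno, dst} gives {(30, 15, SFO), (30, 18, SFO), (30, 32, SFO), (32, 15, SFO), (32, 18, SFO), (32, 32, SFO), (34, 36, HND)}.

{(30, 15, SFO), (30, 18, SFO), (30, 32, SFO), (32, 15, SFO), (32, 18, SFO), (32, 32, SFO), (34, 36, HND)}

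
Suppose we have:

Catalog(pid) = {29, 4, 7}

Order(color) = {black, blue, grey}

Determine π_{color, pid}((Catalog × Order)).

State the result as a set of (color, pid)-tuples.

{(black, 29), (black, 4), (black, 7), (blue, 29), (blue, 4), (blue, 7), (grey, 29), (grey, 4), (grey, 7)}

Catalog × Order: Cartesian product, 3·3 = 9 tuples over (pid, color).
Keep only column(s) color, pid: {(black, 29), (black, 4), (black, 7), (blue, 29), (blue, 4), (blue, 7), (grey, 29), (grey, 4), (grey, 7)}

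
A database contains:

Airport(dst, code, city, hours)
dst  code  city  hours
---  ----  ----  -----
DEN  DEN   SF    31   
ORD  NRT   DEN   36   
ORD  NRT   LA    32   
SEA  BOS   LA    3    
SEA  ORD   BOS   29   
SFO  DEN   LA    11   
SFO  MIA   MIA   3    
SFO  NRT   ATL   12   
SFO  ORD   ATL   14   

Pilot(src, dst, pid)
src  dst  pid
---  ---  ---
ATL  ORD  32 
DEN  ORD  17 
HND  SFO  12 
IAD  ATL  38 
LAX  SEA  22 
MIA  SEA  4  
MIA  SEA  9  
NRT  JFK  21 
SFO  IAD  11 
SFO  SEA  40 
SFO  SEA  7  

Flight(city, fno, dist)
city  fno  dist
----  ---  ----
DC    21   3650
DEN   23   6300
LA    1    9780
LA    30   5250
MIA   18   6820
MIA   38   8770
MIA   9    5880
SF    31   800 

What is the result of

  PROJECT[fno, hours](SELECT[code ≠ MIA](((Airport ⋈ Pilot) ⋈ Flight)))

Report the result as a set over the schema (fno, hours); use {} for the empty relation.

{(1, 11), (1, 3), (1, 32), (23, 36), (30, 11), (30, 3), (30, 32)}

Joining Airport and Pilot on dst yields {(ORD, NRT, DEN, 36, ATL, 32), (ORD, NRT, DEN, 36, DEN, 17), (ORD, NRT, LA, 32, ATL, 32), (ORD, NRT, LA, 32, DEN, 17), (SEA, BOS, LA, 3, LAX, 22), (SEA, BOS, LA, 3, MIA, 4), (SEA, BOS, LA, 3, MIA, 9), (SEA, BOS, LA, 3, SFO, 40), (SEA, BOS, LA, 3, SFO, 7), (SEA, ORD, BOS, 29, LAX, 22), (SEA, ORD, BOS, 29, MIA, 4), (SEA, ORD, BOS, 29, MIA, 9), (SEA, ORD, BOS, 29, SFO, 40), (SEA, ORD, BOS, 29, SFO, 7), (SFO, DEN, LA, 11, HND, 12), (SFO, MIA, MIA, 3, HND, 12), (SFO, NRT, ATL, 12, HND, 12), (SFO, ORD, ATL, 14, HND, 12)}.
Joining (Airport ⋈ Pilot) and Flight on city yields {(ORD, NRT, DEN, 36, ATL, 32, 23, 6300), (ORD, NRT, DEN, 36, DEN, 17, 23, 6300), (ORD, NRT, LA, 32, ATL, 32, 1, 9780), (ORD, NRT, LA, 32, ATL, 32, 30, 5250), (ORD, NRT, LA, 32, DEN, 17, 1, 9780), (ORD, NRT, LA, 32, DEN, 17, 30, 5250), (SEA, BOS, LA, 3, LAX, 22, 1, 9780), (SEA, BOS, LA, 3, LAX, 22, 30, 5250), (SEA, BOS, LA, 3, MIA, 4, 1, 9780), (SEA, BOS, LA, 3, MIA, 4, 30, 5250), (SEA, BOS, LA, 3, MIA, 9, 1, 9780), (SEA, BOS, LA, 3, MIA, 9, 30, 5250), (SEA, BOS, LA, 3, SFO, 40, 1, 9780), (SEA, BOS, LA, 3, SFO, 40, 30, 5250), (SEA, BOS, LA, 3, SFO, 7, 1, 9780), (SEA, BOS, LA, 3, SFO, 7, 30, 5250), (SFO, DEN, LA, 11, HND, 12, 1, 9780), (SFO, DEN, LA, 11, HND, 12, 30, 5250), (SFO, MIA, MIA, 3, HND, 12, 18, 6820), (SFO, MIA, MIA, 3, HND, 12, 38, 8770), (SFO, MIA, MIA, 3, HND, 12, 9, 5880)}.
σ[code ≠ MIA]: keep tuples satisfying code ≠ MIA → {(ORD, NRT, DEN, 36, ATL, 32, 23, 6300), (ORD, NRT, DEN, 36, DEN, 17, 23, 6300), (ORD, NRT, LA, 32, ATL, 32, 1, 9780), (ORD, NRT, LA, 32, ATL, 32, 30, 5250), (ORD, NRT, LA, 32, DEN, 17, 1, 9780), (ORD, NRT, LA, 32, DEN, 17, 30, 5250), (SEA, BOS, LA, 3, LAX, 22, 1, 9780), (SEA, BOS, LA, 3, LAX, 22, 30, 5250), (SEA, BOS, LA, 3, MIA, 4, 1, 9780), (SEA, BOS, LA, 3, MIA, 4, 30, 5250), (SEA, BOS, LA, 3, MIA, 9, 1, 9780), (SEA, BOS, LA, 3, MIA, 9, 30, 5250), (SEA, BOS, LA, 3, SFO, 40, 1, 9780), (SEA, BOS, LA, 3, SFO, 40, 30, 5250), (SEA, BOS, LA, 3, SFO, 7, 1, 9780), (SEA, BOS, LA, 3, SFO, 7, 30, 5250), (SFO, DEN, LA, 11, HND, 12, 1, 9780), (SFO, DEN, LA, 11, HND, 12, 30, 5250)}
π[fno, hours]: project onto (fno, hours) (11 duplicate(s) eliminated) → {(1, 11), (1, 3), (1, 32), (23, 36), (30, 11), (30, 3), (30, 32)}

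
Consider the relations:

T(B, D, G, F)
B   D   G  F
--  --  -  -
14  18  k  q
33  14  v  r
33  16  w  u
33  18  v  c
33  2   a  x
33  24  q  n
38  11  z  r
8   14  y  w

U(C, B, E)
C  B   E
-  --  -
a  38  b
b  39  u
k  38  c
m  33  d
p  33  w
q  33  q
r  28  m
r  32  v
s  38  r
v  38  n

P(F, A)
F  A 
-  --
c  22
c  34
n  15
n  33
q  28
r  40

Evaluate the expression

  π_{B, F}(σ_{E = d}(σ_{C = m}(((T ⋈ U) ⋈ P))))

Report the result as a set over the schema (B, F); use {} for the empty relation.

{(33, c), (33, n), (33, r)}

Joining T and U on B yields {(33, 14, v, r, m, d), (33, 14, v, r, p, w), (33, 14, v, r, q, q), (33, 16, w, u, m, d), (33, 16, w, u, p, w), (33, 16, w, u, q, q), (33, 18, v, c, m, d), (33, 18, v, c, p, w), (33, 18, v, c, q, q), (33, 2, a, x, m, d), (33, 2, a, x, p, w), (33, 2, a, x, q, q), (33, 24, q, n, m, d), (33, 24, q, n, p, w), (33, 24, q, n, q, q), (38, 11, z, r, a, b), (38, 11, z, r, k, c), (38, 11, z, r, s, r), (38, 11, z, r, v, n)}.
Joining (T ⋈ U) and P on F yields {(33, 14, v, r, m, d, 40), (33, 14, v, r, p, w, 40), (33, 14, v, r, q, q, 40), (33, 18, v, c, m, d, 22), (33, 18, v, c, m, d, 34), (33, 18, v, c, p, w, 22), (33, 18, v, c, p, w, 34), (33, 18, v, c, q, q, 22), (33, 18, v, c, q, q, 34), (33, 24, q, n, m, d, 15), (33, 24, q, n, m, d, 33), (33, 24, q, n, p, w, 15), (33, 24, q, n, p, w, 33), (33, 24, q, n, q, q, 15), (33, 24, q, n, q, q, 33), (38, 11, z, r, a, b, 40), (38, 11, z, r, k, c, 40), (38, 11, z, r, s, r, 40), (38, 11, z, r, v, n, 40)}.
Filtering on C = m leaves {(33, 14, v, r, m, d, 40), (33, 18, v, c, m, d, 22), (33, 18, v, c, m, d, 34), (33, 24, q, n, m, d, 15), (33, 24, q, n, m, d, 33)}.
Filtering on E = d leaves {(33, 14, v, r, m, d, 40), (33, 18, v, c, m, d, 22), (33, 18, v, c, m, d, 34), (33, 24, q, n, m, d, 15), (33, 24, q, n, m, d, 33)}.
π[B, F]: project onto (B, F) (2 duplicate(s) eliminated) → {(33, c), (33, n), (33, r)}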